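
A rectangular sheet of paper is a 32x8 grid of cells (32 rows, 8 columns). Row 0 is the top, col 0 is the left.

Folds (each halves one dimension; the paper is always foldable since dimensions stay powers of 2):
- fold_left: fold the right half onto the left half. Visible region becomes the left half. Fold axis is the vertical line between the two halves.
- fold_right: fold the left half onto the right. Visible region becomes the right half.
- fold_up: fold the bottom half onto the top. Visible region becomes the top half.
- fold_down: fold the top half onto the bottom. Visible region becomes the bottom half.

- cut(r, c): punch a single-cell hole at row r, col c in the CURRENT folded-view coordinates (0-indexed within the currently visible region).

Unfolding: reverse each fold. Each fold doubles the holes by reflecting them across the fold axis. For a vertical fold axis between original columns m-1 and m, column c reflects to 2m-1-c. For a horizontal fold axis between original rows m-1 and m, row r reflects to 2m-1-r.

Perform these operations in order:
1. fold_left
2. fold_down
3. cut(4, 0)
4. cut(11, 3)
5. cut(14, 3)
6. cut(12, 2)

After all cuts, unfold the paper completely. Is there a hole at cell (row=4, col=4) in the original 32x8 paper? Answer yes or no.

Answer: yes

Derivation:
Op 1 fold_left: fold axis v@4; visible region now rows[0,32) x cols[0,4) = 32x4
Op 2 fold_down: fold axis h@16; visible region now rows[16,32) x cols[0,4) = 16x4
Op 3 cut(4, 0): punch at orig (20,0); cuts so far [(20, 0)]; region rows[16,32) x cols[0,4) = 16x4
Op 4 cut(11, 3): punch at orig (27,3); cuts so far [(20, 0), (27, 3)]; region rows[16,32) x cols[0,4) = 16x4
Op 5 cut(14, 3): punch at orig (30,3); cuts so far [(20, 0), (27, 3), (30, 3)]; region rows[16,32) x cols[0,4) = 16x4
Op 6 cut(12, 2): punch at orig (28,2); cuts so far [(20, 0), (27, 3), (28, 2), (30, 3)]; region rows[16,32) x cols[0,4) = 16x4
Unfold 1 (reflect across h@16): 8 holes -> [(1, 3), (3, 2), (4, 3), (11, 0), (20, 0), (27, 3), (28, 2), (30, 3)]
Unfold 2 (reflect across v@4): 16 holes -> [(1, 3), (1, 4), (3, 2), (3, 5), (4, 3), (4, 4), (11, 0), (11, 7), (20, 0), (20, 7), (27, 3), (27, 4), (28, 2), (28, 5), (30, 3), (30, 4)]
Holes: [(1, 3), (1, 4), (3, 2), (3, 5), (4, 3), (4, 4), (11, 0), (11, 7), (20, 0), (20, 7), (27, 3), (27, 4), (28, 2), (28, 5), (30, 3), (30, 4)]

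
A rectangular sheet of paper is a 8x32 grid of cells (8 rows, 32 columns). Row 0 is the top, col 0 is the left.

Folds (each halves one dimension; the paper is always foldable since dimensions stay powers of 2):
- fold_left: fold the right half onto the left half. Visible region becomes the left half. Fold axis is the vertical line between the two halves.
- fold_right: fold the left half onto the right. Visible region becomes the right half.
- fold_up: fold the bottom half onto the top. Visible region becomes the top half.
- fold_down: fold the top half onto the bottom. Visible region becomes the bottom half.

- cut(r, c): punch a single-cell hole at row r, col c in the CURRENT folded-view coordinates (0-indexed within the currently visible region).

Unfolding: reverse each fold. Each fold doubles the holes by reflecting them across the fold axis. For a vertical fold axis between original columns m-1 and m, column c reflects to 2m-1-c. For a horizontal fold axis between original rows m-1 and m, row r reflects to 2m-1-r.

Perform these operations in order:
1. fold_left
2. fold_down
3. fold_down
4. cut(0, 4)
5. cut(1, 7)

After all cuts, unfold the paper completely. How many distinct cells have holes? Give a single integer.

Answer: 16

Derivation:
Op 1 fold_left: fold axis v@16; visible region now rows[0,8) x cols[0,16) = 8x16
Op 2 fold_down: fold axis h@4; visible region now rows[4,8) x cols[0,16) = 4x16
Op 3 fold_down: fold axis h@6; visible region now rows[6,8) x cols[0,16) = 2x16
Op 4 cut(0, 4): punch at orig (6,4); cuts so far [(6, 4)]; region rows[6,8) x cols[0,16) = 2x16
Op 5 cut(1, 7): punch at orig (7,7); cuts so far [(6, 4), (7, 7)]; region rows[6,8) x cols[0,16) = 2x16
Unfold 1 (reflect across h@6): 4 holes -> [(4, 7), (5, 4), (6, 4), (7, 7)]
Unfold 2 (reflect across h@4): 8 holes -> [(0, 7), (1, 4), (2, 4), (3, 7), (4, 7), (5, 4), (6, 4), (7, 7)]
Unfold 3 (reflect across v@16): 16 holes -> [(0, 7), (0, 24), (1, 4), (1, 27), (2, 4), (2, 27), (3, 7), (3, 24), (4, 7), (4, 24), (5, 4), (5, 27), (6, 4), (6, 27), (7, 7), (7, 24)]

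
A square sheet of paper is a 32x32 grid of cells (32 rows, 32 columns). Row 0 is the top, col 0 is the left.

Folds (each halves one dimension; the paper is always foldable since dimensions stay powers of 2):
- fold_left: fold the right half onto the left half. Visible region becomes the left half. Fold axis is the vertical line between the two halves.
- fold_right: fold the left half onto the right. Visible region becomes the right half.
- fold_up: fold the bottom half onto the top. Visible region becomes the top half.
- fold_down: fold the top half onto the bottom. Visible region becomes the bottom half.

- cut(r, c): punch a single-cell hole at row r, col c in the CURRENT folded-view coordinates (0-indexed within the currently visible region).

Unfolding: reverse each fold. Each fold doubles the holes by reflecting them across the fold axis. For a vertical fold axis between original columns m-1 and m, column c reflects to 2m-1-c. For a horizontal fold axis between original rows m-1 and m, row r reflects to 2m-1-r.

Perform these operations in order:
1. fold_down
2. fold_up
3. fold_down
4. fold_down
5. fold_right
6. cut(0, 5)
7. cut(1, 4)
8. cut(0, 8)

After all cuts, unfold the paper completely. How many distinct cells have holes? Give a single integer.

Answer: 96

Derivation:
Op 1 fold_down: fold axis h@16; visible region now rows[16,32) x cols[0,32) = 16x32
Op 2 fold_up: fold axis h@24; visible region now rows[16,24) x cols[0,32) = 8x32
Op 3 fold_down: fold axis h@20; visible region now rows[20,24) x cols[0,32) = 4x32
Op 4 fold_down: fold axis h@22; visible region now rows[22,24) x cols[0,32) = 2x32
Op 5 fold_right: fold axis v@16; visible region now rows[22,24) x cols[16,32) = 2x16
Op 6 cut(0, 5): punch at orig (22,21); cuts so far [(22, 21)]; region rows[22,24) x cols[16,32) = 2x16
Op 7 cut(1, 4): punch at orig (23,20); cuts so far [(22, 21), (23, 20)]; region rows[22,24) x cols[16,32) = 2x16
Op 8 cut(0, 8): punch at orig (22,24); cuts so far [(22, 21), (22, 24), (23, 20)]; region rows[22,24) x cols[16,32) = 2x16
Unfold 1 (reflect across v@16): 6 holes -> [(22, 7), (22, 10), (22, 21), (22, 24), (23, 11), (23, 20)]
Unfold 2 (reflect across h@22): 12 holes -> [(20, 11), (20, 20), (21, 7), (21, 10), (21, 21), (21, 24), (22, 7), (22, 10), (22, 21), (22, 24), (23, 11), (23, 20)]
Unfold 3 (reflect across h@20): 24 holes -> [(16, 11), (16, 20), (17, 7), (17, 10), (17, 21), (17, 24), (18, 7), (18, 10), (18, 21), (18, 24), (19, 11), (19, 20), (20, 11), (20, 20), (21, 7), (21, 10), (21, 21), (21, 24), (22, 7), (22, 10), (22, 21), (22, 24), (23, 11), (23, 20)]
Unfold 4 (reflect across h@24): 48 holes -> [(16, 11), (16, 20), (17, 7), (17, 10), (17, 21), (17, 24), (18, 7), (18, 10), (18, 21), (18, 24), (19, 11), (19, 20), (20, 11), (20, 20), (21, 7), (21, 10), (21, 21), (21, 24), (22, 7), (22, 10), (22, 21), (22, 24), (23, 11), (23, 20), (24, 11), (24, 20), (25, 7), (25, 10), (25, 21), (25, 24), (26, 7), (26, 10), (26, 21), (26, 24), (27, 11), (27, 20), (28, 11), (28, 20), (29, 7), (29, 10), (29, 21), (29, 24), (30, 7), (30, 10), (30, 21), (30, 24), (31, 11), (31, 20)]
Unfold 5 (reflect across h@16): 96 holes -> [(0, 11), (0, 20), (1, 7), (1, 10), (1, 21), (1, 24), (2, 7), (2, 10), (2, 21), (2, 24), (3, 11), (3, 20), (4, 11), (4, 20), (5, 7), (5, 10), (5, 21), (5, 24), (6, 7), (6, 10), (6, 21), (6, 24), (7, 11), (7, 20), (8, 11), (8, 20), (9, 7), (9, 10), (9, 21), (9, 24), (10, 7), (10, 10), (10, 21), (10, 24), (11, 11), (11, 20), (12, 11), (12, 20), (13, 7), (13, 10), (13, 21), (13, 24), (14, 7), (14, 10), (14, 21), (14, 24), (15, 11), (15, 20), (16, 11), (16, 20), (17, 7), (17, 10), (17, 21), (17, 24), (18, 7), (18, 10), (18, 21), (18, 24), (19, 11), (19, 20), (20, 11), (20, 20), (21, 7), (21, 10), (21, 21), (21, 24), (22, 7), (22, 10), (22, 21), (22, 24), (23, 11), (23, 20), (24, 11), (24, 20), (25, 7), (25, 10), (25, 21), (25, 24), (26, 7), (26, 10), (26, 21), (26, 24), (27, 11), (27, 20), (28, 11), (28, 20), (29, 7), (29, 10), (29, 21), (29, 24), (30, 7), (30, 10), (30, 21), (30, 24), (31, 11), (31, 20)]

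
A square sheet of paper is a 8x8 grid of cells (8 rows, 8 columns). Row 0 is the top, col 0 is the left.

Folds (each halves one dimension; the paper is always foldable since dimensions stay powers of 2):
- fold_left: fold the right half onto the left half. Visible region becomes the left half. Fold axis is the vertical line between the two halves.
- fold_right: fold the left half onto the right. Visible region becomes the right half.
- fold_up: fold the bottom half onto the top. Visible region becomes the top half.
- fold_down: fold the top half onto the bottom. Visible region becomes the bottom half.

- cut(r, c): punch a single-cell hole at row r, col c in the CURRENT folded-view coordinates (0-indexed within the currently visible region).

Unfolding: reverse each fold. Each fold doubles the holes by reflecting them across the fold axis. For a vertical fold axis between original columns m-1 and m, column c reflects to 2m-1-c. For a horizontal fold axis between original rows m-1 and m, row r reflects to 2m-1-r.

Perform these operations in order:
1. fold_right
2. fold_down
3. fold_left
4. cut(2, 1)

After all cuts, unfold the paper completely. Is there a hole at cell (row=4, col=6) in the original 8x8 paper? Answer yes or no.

Answer: no

Derivation:
Op 1 fold_right: fold axis v@4; visible region now rows[0,8) x cols[4,8) = 8x4
Op 2 fold_down: fold axis h@4; visible region now rows[4,8) x cols[4,8) = 4x4
Op 3 fold_left: fold axis v@6; visible region now rows[4,8) x cols[4,6) = 4x2
Op 4 cut(2, 1): punch at orig (6,5); cuts so far [(6, 5)]; region rows[4,8) x cols[4,6) = 4x2
Unfold 1 (reflect across v@6): 2 holes -> [(6, 5), (6, 6)]
Unfold 2 (reflect across h@4): 4 holes -> [(1, 5), (1, 6), (6, 5), (6, 6)]
Unfold 3 (reflect across v@4): 8 holes -> [(1, 1), (1, 2), (1, 5), (1, 6), (6, 1), (6, 2), (6, 5), (6, 6)]
Holes: [(1, 1), (1, 2), (1, 5), (1, 6), (6, 1), (6, 2), (6, 5), (6, 6)]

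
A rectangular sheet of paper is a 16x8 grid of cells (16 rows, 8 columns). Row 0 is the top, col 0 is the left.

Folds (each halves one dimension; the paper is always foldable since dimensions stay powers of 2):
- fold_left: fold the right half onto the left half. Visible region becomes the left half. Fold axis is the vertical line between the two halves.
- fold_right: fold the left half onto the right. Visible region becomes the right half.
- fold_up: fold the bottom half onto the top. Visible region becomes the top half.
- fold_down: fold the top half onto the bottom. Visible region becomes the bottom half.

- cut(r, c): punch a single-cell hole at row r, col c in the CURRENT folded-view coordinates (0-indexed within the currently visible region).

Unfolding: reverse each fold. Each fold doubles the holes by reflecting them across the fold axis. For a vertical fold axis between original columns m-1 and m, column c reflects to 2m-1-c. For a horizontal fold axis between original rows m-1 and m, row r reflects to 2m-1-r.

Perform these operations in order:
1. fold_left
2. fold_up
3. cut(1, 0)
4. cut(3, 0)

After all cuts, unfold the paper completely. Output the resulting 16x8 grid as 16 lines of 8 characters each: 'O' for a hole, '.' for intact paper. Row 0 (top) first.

Op 1 fold_left: fold axis v@4; visible region now rows[0,16) x cols[0,4) = 16x4
Op 2 fold_up: fold axis h@8; visible region now rows[0,8) x cols[0,4) = 8x4
Op 3 cut(1, 0): punch at orig (1,0); cuts so far [(1, 0)]; region rows[0,8) x cols[0,4) = 8x4
Op 4 cut(3, 0): punch at orig (3,0); cuts so far [(1, 0), (3, 0)]; region rows[0,8) x cols[0,4) = 8x4
Unfold 1 (reflect across h@8): 4 holes -> [(1, 0), (3, 0), (12, 0), (14, 0)]
Unfold 2 (reflect across v@4): 8 holes -> [(1, 0), (1, 7), (3, 0), (3, 7), (12, 0), (12, 7), (14, 0), (14, 7)]

Answer: ........
O......O
........
O......O
........
........
........
........
........
........
........
........
O......O
........
O......O
........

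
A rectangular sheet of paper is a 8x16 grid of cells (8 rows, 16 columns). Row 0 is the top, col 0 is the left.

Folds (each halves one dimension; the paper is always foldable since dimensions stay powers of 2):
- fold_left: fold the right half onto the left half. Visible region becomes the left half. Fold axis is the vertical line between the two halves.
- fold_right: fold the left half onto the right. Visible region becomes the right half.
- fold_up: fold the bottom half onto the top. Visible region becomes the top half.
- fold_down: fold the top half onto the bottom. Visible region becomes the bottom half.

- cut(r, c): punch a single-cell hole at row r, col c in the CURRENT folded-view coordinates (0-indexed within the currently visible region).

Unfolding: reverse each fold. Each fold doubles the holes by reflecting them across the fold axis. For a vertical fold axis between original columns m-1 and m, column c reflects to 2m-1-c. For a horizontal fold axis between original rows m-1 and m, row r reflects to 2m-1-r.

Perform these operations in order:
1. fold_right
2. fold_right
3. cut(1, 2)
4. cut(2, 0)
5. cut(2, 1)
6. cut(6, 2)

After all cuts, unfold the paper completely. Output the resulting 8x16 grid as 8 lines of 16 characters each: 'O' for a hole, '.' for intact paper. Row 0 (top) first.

Answer: ................
.O....O..O....O.
..OOOO....OOOO..
................
................
................
.O....O..O....O.
................

Derivation:
Op 1 fold_right: fold axis v@8; visible region now rows[0,8) x cols[8,16) = 8x8
Op 2 fold_right: fold axis v@12; visible region now rows[0,8) x cols[12,16) = 8x4
Op 3 cut(1, 2): punch at orig (1,14); cuts so far [(1, 14)]; region rows[0,8) x cols[12,16) = 8x4
Op 4 cut(2, 0): punch at orig (2,12); cuts so far [(1, 14), (2, 12)]; region rows[0,8) x cols[12,16) = 8x4
Op 5 cut(2, 1): punch at orig (2,13); cuts so far [(1, 14), (2, 12), (2, 13)]; region rows[0,8) x cols[12,16) = 8x4
Op 6 cut(6, 2): punch at orig (6,14); cuts so far [(1, 14), (2, 12), (2, 13), (6, 14)]; region rows[0,8) x cols[12,16) = 8x4
Unfold 1 (reflect across v@12): 8 holes -> [(1, 9), (1, 14), (2, 10), (2, 11), (2, 12), (2, 13), (6, 9), (6, 14)]
Unfold 2 (reflect across v@8): 16 holes -> [(1, 1), (1, 6), (1, 9), (1, 14), (2, 2), (2, 3), (2, 4), (2, 5), (2, 10), (2, 11), (2, 12), (2, 13), (6, 1), (6, 6), (6, 9), (6, 14)]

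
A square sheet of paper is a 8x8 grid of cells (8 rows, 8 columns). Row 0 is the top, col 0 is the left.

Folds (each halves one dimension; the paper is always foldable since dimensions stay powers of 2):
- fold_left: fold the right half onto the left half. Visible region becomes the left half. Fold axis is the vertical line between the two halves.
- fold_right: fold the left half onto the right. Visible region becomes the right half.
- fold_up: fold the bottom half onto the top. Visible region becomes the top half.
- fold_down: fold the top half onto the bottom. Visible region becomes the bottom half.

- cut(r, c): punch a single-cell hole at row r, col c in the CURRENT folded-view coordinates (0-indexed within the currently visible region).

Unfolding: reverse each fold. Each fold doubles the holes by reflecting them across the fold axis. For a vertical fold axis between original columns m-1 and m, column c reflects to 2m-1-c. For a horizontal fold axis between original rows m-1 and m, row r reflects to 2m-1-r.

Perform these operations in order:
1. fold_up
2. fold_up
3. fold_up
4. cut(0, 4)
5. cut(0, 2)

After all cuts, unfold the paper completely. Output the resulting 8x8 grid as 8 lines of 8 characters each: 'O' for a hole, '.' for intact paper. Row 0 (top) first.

Op 1 fold_up: fold axis h@4; visible region now rows[0,4) x cols[0,8) = 4x8
Op 2 fold_up: fold axis h@2; visible region now rows[0,2) x cols[0,8) = 2x8
Op 3 fold_up: fold axis h@1; visible region now rows[0,1) x cols[0,8) = 1x8
Op 4 cut(0, 4): punch at orig (0,4); cuts so far [(0, 4)]; region rows[0,1) x cols[0,8) = 1x8
Op 5 cut(0, 2): punch at orig (0,2); cuts so far [(0, 2), (0, 4)]; region rows[0,1) x cols[0,8) = 1x8
Unfold 1 (reflect across h@1): 4 holes -> [(0, 2), (0, 4), (1, 2), (1, 4)]
Unfold 2 (reflect across h@2): 8 holes -> [(0, 2), (0, 4), (1, 2), (1, 4), (2, 2), (2, 4), (3, 2), (3, 4)]
Unfold 3 (reflect across h@4): 16 holes -> [(0, 2), (0, 4), (1, 2), (1, 4), (2, 2), (2, 4), (3, 2), (3, 4), (4, 2), (4, 4), (5, 2), (5, 4), (6, 2), (6, 4), (7, 2), (7, 4)]

Answer: ..O.O...
..O.O...
..O.O...
..O.O...
..O.O...
..O.O...
..O.O...
..O.O...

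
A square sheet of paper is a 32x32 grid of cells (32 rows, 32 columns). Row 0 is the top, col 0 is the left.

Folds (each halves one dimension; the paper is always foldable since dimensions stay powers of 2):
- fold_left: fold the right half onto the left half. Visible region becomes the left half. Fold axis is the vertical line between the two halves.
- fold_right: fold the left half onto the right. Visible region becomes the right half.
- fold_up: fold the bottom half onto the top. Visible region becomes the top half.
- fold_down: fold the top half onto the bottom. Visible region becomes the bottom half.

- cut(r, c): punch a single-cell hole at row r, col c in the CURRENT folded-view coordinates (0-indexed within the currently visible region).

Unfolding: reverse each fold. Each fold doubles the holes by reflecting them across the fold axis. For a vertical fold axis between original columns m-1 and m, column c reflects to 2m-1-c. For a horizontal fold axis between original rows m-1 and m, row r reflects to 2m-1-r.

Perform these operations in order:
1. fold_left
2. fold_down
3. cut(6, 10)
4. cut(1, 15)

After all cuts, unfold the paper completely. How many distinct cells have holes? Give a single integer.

Answer: 8

Derivation:
Op 1 fold_left: fold axis v@16; visible region now rows[0,32) x cols[0,16) = 32x16
Op 2 fold_down: fold axis h@16; visible region now rows[16,32) x cols[0,16) = 16x16
Op 3 cut(6, 10): punch at orig (22,10); cuts so far [(22, 10)]; region rows[16,32) x cols[0,16) = 16x16
Op 4 cut(1, 15): punch at orig (17,15); cuts so far [(17, 15), (22, 10)]; region rows[16,32) x cols[0,16) = 16x16
Unfold 1 (reflect across h@16): 4 holes -> [(9, 10), (14, 15), (17, 15), (22, 10)]
Unfold 2 (reflect across v@16): 8 holes -> [(9, 10), (9, 21), (14, 15), (14, 16), (17, 15), (17, 16), (22, 10), (22, 21)]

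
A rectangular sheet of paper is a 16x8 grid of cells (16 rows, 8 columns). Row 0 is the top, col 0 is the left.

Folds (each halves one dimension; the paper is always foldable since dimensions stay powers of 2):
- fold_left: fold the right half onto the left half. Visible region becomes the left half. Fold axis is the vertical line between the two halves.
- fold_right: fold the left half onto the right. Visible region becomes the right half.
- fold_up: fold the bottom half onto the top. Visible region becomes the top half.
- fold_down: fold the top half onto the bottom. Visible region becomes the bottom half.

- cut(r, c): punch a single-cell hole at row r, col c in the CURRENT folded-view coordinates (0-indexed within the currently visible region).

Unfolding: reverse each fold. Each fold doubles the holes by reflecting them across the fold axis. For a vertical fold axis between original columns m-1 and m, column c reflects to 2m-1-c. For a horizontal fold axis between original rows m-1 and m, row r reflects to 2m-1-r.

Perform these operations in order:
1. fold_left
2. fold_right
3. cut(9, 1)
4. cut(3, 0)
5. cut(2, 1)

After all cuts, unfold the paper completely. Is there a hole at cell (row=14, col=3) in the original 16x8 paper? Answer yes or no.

Op 1 fold_left: fold axis v@4; visible region now rows[0,16) x cols[0,4) = 16x4
Op 2 fold_right: fold axis v@2; visible region now rows[0,16) x cols[2,4) = 16x2
Op 3 cut(9, 1): punch at orig (9,3); cuts so far [(9, 3)]; region rows[0,16) x cols[2,4) = 16x2
Op 4 cut(3, 0): punch at orig (3,2); cuts so far [(3, 2), (9, 3)]; region rows[0,16) x cols[2,4) = 16x2
Op 5 cut(2, 1): punch at orig (2,3); cuts so far [(2, 3), (3, 2), (9, 3)]; region rows[0,16) x cols[2,4) = 16x2
Unfold 1 (reflect across v@2): 6 holes -> [(2, 0), (2, 3), (3, 1), (3, 2), (9, 0), (9, 3)]
Unfold 2 (reflect across v@4): 12 holes -> [(2, 0), (2, 3), (2, 4), (2, 7), (3, 1), (3, 2), (3, 5), (3, 6), (9, 0), (9, 3), (9, 4), (9, 7)]
Holes: [(2, 0), (2, 3), (2, 4), (2, 7), (3, 1), (3, 2), (3, 5), (3, 6), (9, 0), (9, 3), (9, 4), (9, 7)]

Answer: no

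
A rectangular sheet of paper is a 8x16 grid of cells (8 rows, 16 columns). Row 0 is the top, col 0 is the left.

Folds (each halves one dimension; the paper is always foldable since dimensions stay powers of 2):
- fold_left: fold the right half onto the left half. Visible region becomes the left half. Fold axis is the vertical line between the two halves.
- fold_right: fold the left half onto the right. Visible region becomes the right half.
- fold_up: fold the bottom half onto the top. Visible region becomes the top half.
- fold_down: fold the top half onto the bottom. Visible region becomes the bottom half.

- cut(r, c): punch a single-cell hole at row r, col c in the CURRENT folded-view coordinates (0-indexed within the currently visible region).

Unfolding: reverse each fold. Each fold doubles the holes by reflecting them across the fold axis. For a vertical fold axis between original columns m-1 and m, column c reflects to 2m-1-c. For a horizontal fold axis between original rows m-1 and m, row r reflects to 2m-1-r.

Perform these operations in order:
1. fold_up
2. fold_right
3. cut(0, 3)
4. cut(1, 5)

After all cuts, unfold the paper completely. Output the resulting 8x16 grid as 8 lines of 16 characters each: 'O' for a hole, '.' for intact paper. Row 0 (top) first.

Op 1 fold_up: fold axis h@4; visible region now rows[0,4) x cols[0,16) = 4x16
Op 2 fold_right: fold axis v@8; visible region now rows[0,4) x cols[8,16) = 4x8
Op 3 cut(0, 3): punch at orig (0,11); cuts so far [(0, 11)]; region rows[0,4) x cols[8,16) = 4x8
Op 4 cut(1, 5): punch at orig (1,13); cuts so far [(0, 11), (1, 13)]; region rows[0,4) x cols[8,16) = 4x8
Unfold 1 (reflect across v@8): 4 holes -> [(0, 4), (0, 11), (1, 2), (1, 13)]
Unfold 2 (reflect across h@4): 8 holes -> [(0, 4), (0, 11), (1, 2), (1, 13), (6, 2), (6, 13), (7, 4), (7, 11)]

Answer: ....O......O....
..O..........O..
................
................
................
................
..O..........O..
....O......O....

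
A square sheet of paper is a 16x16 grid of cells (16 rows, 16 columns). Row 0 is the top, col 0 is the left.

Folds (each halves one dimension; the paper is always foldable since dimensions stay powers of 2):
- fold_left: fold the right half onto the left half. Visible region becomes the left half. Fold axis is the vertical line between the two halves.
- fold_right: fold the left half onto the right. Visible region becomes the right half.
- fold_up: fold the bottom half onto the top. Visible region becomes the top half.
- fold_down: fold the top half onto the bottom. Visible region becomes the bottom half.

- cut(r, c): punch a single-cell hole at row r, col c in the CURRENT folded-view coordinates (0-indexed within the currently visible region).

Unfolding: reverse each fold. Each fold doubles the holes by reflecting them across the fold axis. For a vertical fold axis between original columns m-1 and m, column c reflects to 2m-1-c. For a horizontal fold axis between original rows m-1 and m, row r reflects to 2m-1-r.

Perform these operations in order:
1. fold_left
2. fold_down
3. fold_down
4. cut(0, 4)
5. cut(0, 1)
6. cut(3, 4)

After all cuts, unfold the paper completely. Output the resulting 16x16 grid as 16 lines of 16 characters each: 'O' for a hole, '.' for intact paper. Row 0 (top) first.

Answer: ....O......O....
................
................
.O..O......O..O.
.O..O......O..O.
................
................
....O......O....
....O......O....
................
................
.O..O......O..O.
.O..O......O..O.
................
................
....O......O....

Derivation:
Op 1 fold_left: fold axis v@8; visible region now rows[0,16) x cols[0,8) = 16x8
Op 2 fold_down: fold axis h@8; visible region now rows[8,16) x cols[0,8) = 8x8
Op 3 fold_down: fold axis h@12; visible region now rows[12,16) x cols[0,8) = 4x8
Op 4 cut(0, 4): punch at orig (12,4); cuts so far [(12, 4)]; region rows[12,16) x cols[0,8) = 4x8
Op 5 cut(0, 1): punch at orig (12,1); cuts so far [(12, 1), (12, 4)]; region rows[12,16) x cols[0,8) = 4x8
Op 6 cut(3, 4): punch at orig (15,4); cuts so far [(12, 1), (12, 4), (15, 4)]; region rows[12,16) x cols[0,8) = 4x8
Unfold 1 (reflect across h@12): 6 holes -> [(8, 4), (11, 1), (11, 4), (12, 1), (12, 4), (15, 4)]
Unfold 2 (reflect across h@8): 12 holes -> [(0, 4), (3, 1), (3, 4), (4, 1), (4, 4), (7, 4), (8, 4), (11, 1), (11, 4), (12, 1), (12, 4), (15, 4)]
Unfold 3 (reflect across v@8): 24 holes -> [(0, 4), (0, 11), (3, 1), (3, 4), (3, 11), (3, 14), (4, 1), (4, 4), (4, 11), (4, 14), (7, 4), (7, 11), (8, 4), (8, 11), (11, 1), (11, 4), (11, 11), (11, 14), (12, 1), (12, 4), (12, 11), (12, 14), (15, 4), (15, 11)]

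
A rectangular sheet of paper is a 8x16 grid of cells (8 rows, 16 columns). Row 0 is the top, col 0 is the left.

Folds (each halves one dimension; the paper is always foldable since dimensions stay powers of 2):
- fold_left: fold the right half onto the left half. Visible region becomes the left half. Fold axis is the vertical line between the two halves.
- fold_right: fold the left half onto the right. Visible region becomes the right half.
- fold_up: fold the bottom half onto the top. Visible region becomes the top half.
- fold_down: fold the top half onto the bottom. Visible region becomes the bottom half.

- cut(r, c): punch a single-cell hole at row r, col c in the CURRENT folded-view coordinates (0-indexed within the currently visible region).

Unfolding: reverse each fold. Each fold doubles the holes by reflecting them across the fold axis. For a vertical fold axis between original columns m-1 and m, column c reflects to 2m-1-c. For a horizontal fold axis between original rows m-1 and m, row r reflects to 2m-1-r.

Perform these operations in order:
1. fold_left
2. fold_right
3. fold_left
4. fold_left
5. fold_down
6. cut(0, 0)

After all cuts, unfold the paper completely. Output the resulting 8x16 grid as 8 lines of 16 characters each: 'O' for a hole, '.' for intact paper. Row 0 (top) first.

Answer: ................
................
................
OOOOOOOOOOOOOOOO
OOOOOOOOOOOOOOOO
................
................
................

Derivation:
Op 1 fold_left: fold axis v@8; visible region now rows[0,8) x cols[0,8) = 8x8
Op 2 fold_right: fold axis v@4; visible region now rows[0,8) x cols[4,8) = 8x4
Op 3 fold_left: fold axis v@6; visible region now rows[0,8) x cols[4,6) = 8x2
Op 4 fold_left: fold axis v@5; visible region now rows[0,8) x cols[4,5) = 8x1
Op 5 fold_down: fold axis h@4; visible region now rows[4,8) x cols[4,5) = 4x1
Op 6 cut(0, 0): punch at orig (4,4); cuts so far [(4, 4)]; region rows[4,8) x cols[4,5) = 4x1
Unfold 1 (reflect across h@4): 2 holes -> [(3, 4), (4, 4)]
Unfold 2 (reflect across v@5): 4 holes -> [(3, 4), (3, 5), (4, 4), (4, 5)]
Unfold 3 (reflect across v@6): 8 holes -> [(3, 4), (3, 5), (3, 6), (3, 7), (4, 4), (4, 5), (4, 6), (4, 7)]
Unfold 4 (reflect across v@4): 16 holes -> [(3, 0), (3, 1), (3, 2), (3, 3), (3, 4), (3, 5), (3, 6), (3, 7), (4, 0), (4, 1), (4, 2), (4, 3), (4, 4), (4, 5), (4, 6), (4, 7)]
Unfold 5 (reflect across v@8): 32 holes -> [(3, 0), (3, 1), (3, 2), (3, 3), (3, 4), (3, 5), (3, 6), (3, 7), (3, 8), (3, 9), (3, 10), (3, 11), (3, 12), (3, 13), (3, 14), (3, 15), (4, 0), (4, 1), (4, 2), (4, 3), (4, 4), (4, 5), (4, 6), (4, 7), (4, 8), (4, 9), (4, 10), (4, 11), (4, 12), (4, 13), (4, 14), (4, 15)]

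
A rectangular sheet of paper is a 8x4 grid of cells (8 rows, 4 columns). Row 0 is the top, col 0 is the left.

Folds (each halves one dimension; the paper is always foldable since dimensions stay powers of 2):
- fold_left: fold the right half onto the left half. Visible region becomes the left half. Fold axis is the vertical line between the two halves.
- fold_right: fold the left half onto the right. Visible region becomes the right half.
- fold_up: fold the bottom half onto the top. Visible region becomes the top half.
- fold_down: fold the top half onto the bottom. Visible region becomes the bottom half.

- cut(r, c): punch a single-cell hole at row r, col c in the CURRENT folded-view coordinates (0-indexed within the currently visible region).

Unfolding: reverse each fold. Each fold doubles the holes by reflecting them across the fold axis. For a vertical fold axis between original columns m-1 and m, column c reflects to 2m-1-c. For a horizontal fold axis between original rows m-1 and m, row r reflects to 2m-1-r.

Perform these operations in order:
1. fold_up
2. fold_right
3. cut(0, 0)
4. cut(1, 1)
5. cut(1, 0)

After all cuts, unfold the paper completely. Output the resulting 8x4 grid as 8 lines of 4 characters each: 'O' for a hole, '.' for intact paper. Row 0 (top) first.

Op 1 fold_up: fold axis h@4; visible region now rows[0,4) x cols[0,4) = 4x4
Op 2 fold_right: fold axis v@2; visible region now rows[0,4) x cols[2,4) = 4x2
Op 3 cut(0, 0): punch at orig (0,2); cuts so far [(0, 2)]; region rows[0,4) x cols[2,4) = 4x2
Op 4 cut(1, 1): punch at orig (1,3); cuts so far [(0, 2), (1, 3)]; region rows[0,4) x cols[2,4) = 4x2
Op 5 cut(1, 0): punch at orig (1,2); cuts so far [(0, 2), (1, 2), (1, 3)]; region rows[0,4) x cols[2,4) = 4x2
Unfold 1 (reflect across v@2): 6 holes -> [(0, 1), (0, 2), (1, 0), (1, 1), (1, 2), (1, 3)]
Unfold 2 (reflect across h@4): 12 holes -> [(0, 1), (0, 2), (1, 0), (1, 1), (1, 2), (1, 3), (6, 0), (6, 1), (6, 2), (6, 3), (7, 1), (7, 2)]

Answer: .OO.
OOOO
....
....
....
....
OOOO
.OO.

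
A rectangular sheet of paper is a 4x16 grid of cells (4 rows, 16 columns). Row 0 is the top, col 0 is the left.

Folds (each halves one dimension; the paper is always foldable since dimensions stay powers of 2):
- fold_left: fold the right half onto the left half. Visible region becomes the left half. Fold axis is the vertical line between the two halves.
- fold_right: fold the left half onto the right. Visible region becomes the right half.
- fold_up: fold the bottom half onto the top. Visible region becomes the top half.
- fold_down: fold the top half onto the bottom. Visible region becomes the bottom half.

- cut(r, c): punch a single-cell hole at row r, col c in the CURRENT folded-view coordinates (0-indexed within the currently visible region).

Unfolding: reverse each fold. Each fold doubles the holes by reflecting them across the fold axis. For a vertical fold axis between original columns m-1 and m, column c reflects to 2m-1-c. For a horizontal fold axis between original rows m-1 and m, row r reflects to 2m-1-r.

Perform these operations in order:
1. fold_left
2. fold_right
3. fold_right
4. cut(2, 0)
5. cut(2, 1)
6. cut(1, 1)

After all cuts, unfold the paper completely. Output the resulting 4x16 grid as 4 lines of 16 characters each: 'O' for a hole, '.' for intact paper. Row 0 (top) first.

Op 1 fold_left: fold axis v@8; visible region now rows[0,4) x cols[0,8) = 4x8
Op 2 fold_right: fold axis v@4; visible region now rows[0,4) x cols[4,8) = 4x4
Op 3 fold_right: fold axis v@6; visible region now rows[0,4) x cols[6,8) = 4x2
Op 4 cut(2, 0): punch at orig (2,6); cuts so far [(2, 6)]; region rows[0,4) x cols[6,8) = 4x2
Op 5 cut(2, 1): punch at orig (2,7); cuts so far [(2, 6), (2, 7)]; region rows[0,4) x cols[6,8) = 4x2
Op 6 cut(1, 1): punch at orig (1,7); cuts so far [(1, 7), (2, 6), (2, 7)]; region rows[0,4) x cols[6,8) = 4x2
Unfold 1 (reflect across v@6): 6 holes -> [(1, 4), (1, 7), (2, 4), (2, 5), (2, 6), (2, 7)]
Unfold 2 (reflect across v@4): 12 holes -> [(1, 0), (1, 3), (1, 4), (1, 7), (2, 0), (2, 1), (2, 2), (2, 3), (2, 4), (2, 5), (2, 6), (2, 7)]
Unfold 3 (reflect across v@8): 24 holes -> [(1, 0), (1, 3), (1, 4), (1, 7), (1, 8), (1, 11), (1, 12), (1, 15), (2, 0), (2, 1), (2, 2), (2, 3), (2, 4), (2, 5), (2, 6), (2, 7), (2, 8), (2, 9), (2, 10), (2, 11), (2, 12), (2, 13), (2, 14), (2, 15)]

Answer: ................
O..OO..OO..OO..O
OOOOOOOOOOOOOOOO
................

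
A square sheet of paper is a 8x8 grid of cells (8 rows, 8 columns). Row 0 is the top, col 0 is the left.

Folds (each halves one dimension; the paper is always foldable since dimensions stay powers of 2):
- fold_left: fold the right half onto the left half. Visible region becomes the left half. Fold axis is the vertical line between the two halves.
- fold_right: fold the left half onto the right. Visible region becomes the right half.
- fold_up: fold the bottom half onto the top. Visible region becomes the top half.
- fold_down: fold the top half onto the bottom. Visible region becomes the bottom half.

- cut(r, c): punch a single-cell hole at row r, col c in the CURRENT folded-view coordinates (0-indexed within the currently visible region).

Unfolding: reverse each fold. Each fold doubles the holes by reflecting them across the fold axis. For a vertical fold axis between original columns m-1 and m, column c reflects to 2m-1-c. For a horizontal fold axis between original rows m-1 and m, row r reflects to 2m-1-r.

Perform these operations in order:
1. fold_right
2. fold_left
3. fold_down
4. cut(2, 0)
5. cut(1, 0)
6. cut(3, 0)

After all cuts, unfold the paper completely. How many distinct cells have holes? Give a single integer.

Op 1 fold_right: fold axis v@4; visible region now rows[0,8) x cols[4,8) = 8x4
Op 2 fold_left: fold axis v@6; visible region now rows[0,8) x cols[4,6) = 8x2
Op 3 fold_down: fold axis h@4; visible region now rows[4,8) x cols[4,6) = 4x2
Op 4 cut(2, 0): punch at orig (6,4); cuts so far [(6, 4)]; region rows[4,8) x cols[4,6) = 4x2
Op 5 cut(1, 0): punch at orig (5,4); cuts so far [(5, 4), (6, 4)]; region rows[4,8) x cols[4,6) = 4x2
Op 6 cut(3, 0): punch at orig (7,4); cuts so far [(5, 4), (6, 4), (7, 4)]; region rows[4,8) x cols[4,6) = 4x2
Unfold 1 (reflect across h@4): 6 holes -> [(0, 4), (1, 4), (2, 4), (5, 4), (6, 4), (7, 4)]
Unfold 2 (reflect across v@6): 12 holes -> [(0, 4), (0, 7), (1, 4), (1, 7), (2, 4), (2, 7), (5, 4), (5, 7), (6, 4), (6, 7), (7, 4), (7, 7)]
Unfold 3 (reflect across v@4): 24 holes -> [(0, 0), (0, 3), (0, 4), (0, 7), (1, 0), (1, 3), (1, 4), (1, 7), (2, 0), (2, 3), (2, 4), (2, 7), (5, 0), (5, 3), (5, 4), (5, 7), (6, 0), (6, 3), (6, 4), (6, 7), (7, 0), (7, 3), (7, 4), (7, 7)]

Answer: 24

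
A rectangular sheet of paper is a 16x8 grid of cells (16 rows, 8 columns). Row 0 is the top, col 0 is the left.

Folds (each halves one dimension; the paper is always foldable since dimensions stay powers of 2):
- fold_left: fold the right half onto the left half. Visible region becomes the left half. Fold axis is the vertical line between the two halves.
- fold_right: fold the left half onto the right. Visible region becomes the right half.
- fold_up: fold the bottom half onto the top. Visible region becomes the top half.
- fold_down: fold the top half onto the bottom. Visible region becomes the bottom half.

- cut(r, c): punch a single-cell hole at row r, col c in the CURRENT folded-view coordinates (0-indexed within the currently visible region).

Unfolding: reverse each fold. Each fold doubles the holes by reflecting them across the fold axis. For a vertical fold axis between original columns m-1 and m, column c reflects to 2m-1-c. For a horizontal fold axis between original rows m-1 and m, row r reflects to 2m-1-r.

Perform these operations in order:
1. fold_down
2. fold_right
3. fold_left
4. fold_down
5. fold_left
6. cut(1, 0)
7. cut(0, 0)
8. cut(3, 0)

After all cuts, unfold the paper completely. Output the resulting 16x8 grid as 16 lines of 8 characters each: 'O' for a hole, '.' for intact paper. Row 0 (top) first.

Op 1 fold_down: fold axis h@8; visible region now rows[8,16) x cols[0,8) = 8x8
Op 2 fold_right: fold axis v@4; visible region now rows[8,16) x cols[4,8) = 8x4
Op 3 fold_left: fold axis v@6; visible region now rows[8,16) x cols[4,6) = 8x2
Op 4 fold_down: fold axis h@12; visible region now rows[12,16) x cols[4,6) = 4x2
Op 5 fold_left: fold axis v@5; visible region now rows[12,16) x cols[4,5) = 4x1
Op 6 cut(1, 0): punch at orig (13,4); cuts so far [(13, 4)]; region rows[12,16) x cols[4,5) = 4x1
Op 7 cut(0, 0): punch at orig (12,4); cuts so far [(12, 4), (13, 4)]; region rows[12,16) x cols[4,5) = 4x1
Op 8 cut(3, 0): punch at orig (15,4); cuts so far [(12, 4), (13, 4), (15, 4)]; region rows[12,16) x cols[4,5) = 4x1
Unfold 1 (reflect across v@5): 6 holes -> [(12, 4), (12, 5), (13, 4), (13, 5), (15, 4), (15, 5)]
Unfold 2 (reflect across h@12): 12 holes -> [(8, 4), (8, 5), (10, 4), (10, 5), (11, 4), (11, 5), (12, 4), (12, 5), (13, 4), (13, 5), (15, 4), (15, 5)]
Unfold 3 (reflect across v@6): 24 holes -> [(8, 4), (8, 5), (8, 6), (8, 7), (10, 4), (10, 5), (10, 6), (10, 7), (11, 4), (11, 5), (11, 6), (11, 7), (12, 4), (12, 5), (12, 6), (12, 7), (13, 4), (13, 5), (13, 6), (13, 7), (15, 4), (15, 5), (15, 6), (15, 7)]
Unfold 4 (reflect across v@4): 48 holes -> [(8, 0), (8, 1), (8, 2), (8, 3), (8, 4), (8, 5), (8, 6), (8, 7), (10, 0), (10, 1), (10, 2), (10, 3), (10, 4), (10, 5), (10, 6), (10, 7), (11, 0), (11, 1), (11, 2), (11, 3), (11, 4), (11, 5), (11, 6), (11, 7), (12, 0), (12, 1), (12, 2), (12, 3), (12, 4), (12, 5), (12, 6), (12, 7), (13, 0), (13, 1), (13, 2), (13, 3), (13, 4), (13, 5), (13, 6), (13, 7), (15, 0), (15, 1), (15, 2), (15, 3), (15, 4), (15, 5), (15, 6), (15, 7)]
Unfold 5 (reflect across h@8): 96 holes -> [(0, 0), (0, 1), (0, 2), (0, 3), (0, 4), (0, 5), (0, 6), (0, 7), (2, 0), (2, 1), (2, 2), (2, 3), (2, 4), (2, 5), (2, 6), (2, 7), (3, 0), (3, 1), (3, 2), (3, 3), (3, 4), (3, 5), (3, 6), (3, 7), (4, 0), (4, 1), (4, 2), (4, 3), (4, 4), (4, 5), (4, 6), (4, 7), (5, 0), (5, 1), (5, 2), (5, 3), (5, 4), (5, 5), (5, 6), (5, 7), (7, 0), (7, 1), (7, 2), (7, 3), (7, 4), (7, 5), (7, 6), (7, 7), (8, 0), (8, 1), (8, 2), (8, 3), (8, 4), (8, 5), (8, 6), (8, 7), (10, 0), (10, 1), (10, 2), (10, 3), (10, 4), (10, 5), (10, 6), (10, 7), (11, 0), (11, 1), (11, 2), (11, 3), (11, 4), (11, 5), (11, 6), (11, 7), (12, 0), (12, 1), (12, 2), (12, 3), (12, 4), (12, 5), (12, 6), (12, 7), (13, 0), (13, 1), (13, 2), (13, 3), (13, 4), (13, 5), (13, 6), (13, 7), (15, 0), (15, 1), (15, 2), (15, 3), (15, 4), (15, 5), (15, 6), (15, 7)]

Answer: OOOOOOOO
........
OOOOOOOO
OOOOOOOO
OOOOOOOO
OOOOOOOO
........
OOOOOOOO
OOOOOOOO
........
OOOOOOOO
OOOOOOOO
OOOOOOOO
OOOOOOOO
........
OOOOOOOO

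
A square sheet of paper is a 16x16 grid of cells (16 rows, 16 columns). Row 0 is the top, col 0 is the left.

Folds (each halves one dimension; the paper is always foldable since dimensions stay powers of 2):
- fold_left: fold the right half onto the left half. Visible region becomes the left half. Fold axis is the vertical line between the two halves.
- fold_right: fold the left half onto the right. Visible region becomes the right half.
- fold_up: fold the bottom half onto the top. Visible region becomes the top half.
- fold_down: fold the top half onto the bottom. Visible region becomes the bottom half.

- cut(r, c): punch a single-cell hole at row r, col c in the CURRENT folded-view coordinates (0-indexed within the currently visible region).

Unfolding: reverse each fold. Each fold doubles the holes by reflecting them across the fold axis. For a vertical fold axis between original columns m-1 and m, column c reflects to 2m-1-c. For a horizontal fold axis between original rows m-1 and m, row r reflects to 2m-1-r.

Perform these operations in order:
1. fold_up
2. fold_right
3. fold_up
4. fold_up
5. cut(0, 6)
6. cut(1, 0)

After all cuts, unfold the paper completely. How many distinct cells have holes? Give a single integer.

Answer: 32

Derivation:
Op 1 fold_up: fold axis h@8; visible region now rows[0,8) x cols[0,16) = 8x16
Op 2 fold_right: fold axis v@8; visible region now rows[0,8) x cols[8,16) = 8x8
Op 3 fold_up: fold axis h@4; visible region now rows[0,4) x cols[8,16) = 4x8
Op 4 fold_up: fold axis h@2; visible region now rows[0,2) x cols[8,16) = 2x8
Op 5 cut(0, 6): punch at orig (0,14); cuts so far [(0, 14)]; region rows[0,2) x cols[8,16) = 2x8
Op 6 cut(1, 0): punch at orig (1,8); cuts so far [(0, 14), (1, 8)]; region rows[0,2) x cols[8,16) = 2x8
Unfold 1 (reflect across h@2): 4 holes -> [(0, 14), (1, 8), (2, 8), (3, 14)]
Unfold 2 (reflect across h@4): 8 holes -> [(0, 14), (1, 8), (2, 8), (3, 14), (4, 14), (5, 8), (6, 8), (7, 14)]
Unfold 3 (reflect across v@8): 16 holes -> [(0, 1), (0, 14), (1, 7), (1, 8), (2, 7), (2, 8), (3, 1), (3, 14), (4, 1), (4, 14), (5, 7), (5, 8), (6, 7), (6, 8), (7, 1), (7, 14)]
Unfold 4 (reflect across h@8): 32 holes -> [(0, 1), (0, 14), (1, 7), (1, 8), (2, 7), (2, 8), (3, 1), (3, 14), (4, 1), (4, 14), (5, 7), (5, 8), (6, 7), (6, 8), (7, 1), (7, 14), (8, 1), (8, 14), (9, 7), (9, 8), (10, 7), (10, 8), (11, 1), (11, 14), (12, 1), (12, 14), (13, 7), (13, 8), (14, 7), (14, 8), (15, 1), (15, 14)]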